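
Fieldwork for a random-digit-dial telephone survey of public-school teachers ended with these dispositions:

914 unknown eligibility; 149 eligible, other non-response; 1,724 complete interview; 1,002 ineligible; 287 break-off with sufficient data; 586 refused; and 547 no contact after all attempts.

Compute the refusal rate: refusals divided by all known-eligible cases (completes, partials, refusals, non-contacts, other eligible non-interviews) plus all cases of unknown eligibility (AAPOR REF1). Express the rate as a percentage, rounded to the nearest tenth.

13.9%

Top → 586
Denominator → 1724 + 287 + 586 + 547 + 149 + 914 = 4207
REF1 = 586 / 4207 = 0.1393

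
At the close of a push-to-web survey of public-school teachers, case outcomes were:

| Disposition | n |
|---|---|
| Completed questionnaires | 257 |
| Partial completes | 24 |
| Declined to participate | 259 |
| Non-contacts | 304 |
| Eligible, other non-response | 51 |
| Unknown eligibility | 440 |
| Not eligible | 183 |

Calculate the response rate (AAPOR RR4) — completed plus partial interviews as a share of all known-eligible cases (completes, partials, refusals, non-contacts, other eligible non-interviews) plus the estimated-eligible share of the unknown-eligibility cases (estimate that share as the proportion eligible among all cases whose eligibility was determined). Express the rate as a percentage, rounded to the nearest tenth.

22.3%

Num: 257 + 24 = 281
Eligible (known): 257 + 24 + 259 + 304 + 51 = 895
e = 895 / (895 + 183) = 895 / 1078 = 0.8302
Eligible share of unknowns: 0.8302 × 440 = 365.29
Denominator: 895 + 365.29 = 1260.29
RR4 = 281 / 1260.29 = 0.2230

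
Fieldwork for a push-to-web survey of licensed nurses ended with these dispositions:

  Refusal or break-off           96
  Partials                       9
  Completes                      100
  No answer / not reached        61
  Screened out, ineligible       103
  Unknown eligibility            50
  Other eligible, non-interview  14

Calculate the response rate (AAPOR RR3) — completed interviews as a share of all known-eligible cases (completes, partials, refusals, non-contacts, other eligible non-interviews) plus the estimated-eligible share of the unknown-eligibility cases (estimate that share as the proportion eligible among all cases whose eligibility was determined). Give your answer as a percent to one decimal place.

Numerator = 100
Known eligible = 100 + 9 + 96 + 61 + 14 = 280
e = 280 / (280 + 103) = 280 / 383 = 0.7311
Estimated eligible among unknowns = 0.7311 × 50 = 36.55
Denom = 280 + 36.55 = 316.55
RR3 = 100 / 316.55 = 0.3159

31.6%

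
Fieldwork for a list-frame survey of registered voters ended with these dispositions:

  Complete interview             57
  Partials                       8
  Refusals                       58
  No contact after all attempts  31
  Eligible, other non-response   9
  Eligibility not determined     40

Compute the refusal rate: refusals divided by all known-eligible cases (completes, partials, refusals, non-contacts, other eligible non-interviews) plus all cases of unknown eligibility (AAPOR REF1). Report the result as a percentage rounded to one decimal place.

Numerator = 58
Denominator = 57 + 8 + 58 + 31 + 9 + 40 = 203
REF1 = 58 / 203 = 0.2857

28.6%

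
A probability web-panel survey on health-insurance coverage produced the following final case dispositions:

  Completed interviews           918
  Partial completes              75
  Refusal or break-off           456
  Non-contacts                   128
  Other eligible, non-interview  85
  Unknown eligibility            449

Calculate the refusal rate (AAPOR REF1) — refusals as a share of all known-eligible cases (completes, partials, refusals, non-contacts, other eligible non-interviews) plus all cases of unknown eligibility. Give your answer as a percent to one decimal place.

21.6%

Top = 456
Denom = 918 + 75 + 456 + 128 + 85 + 449 = 2111
REF1 = 456 / 2111 = 0.2160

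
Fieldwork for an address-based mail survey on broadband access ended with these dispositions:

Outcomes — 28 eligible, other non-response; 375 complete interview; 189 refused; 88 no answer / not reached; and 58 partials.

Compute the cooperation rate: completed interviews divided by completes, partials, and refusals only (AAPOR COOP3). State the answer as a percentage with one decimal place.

Numerator: 375
Denom: 375 + 58 + 189 = 622
COOP3 = 375 / 622 = 0.6029

60.3%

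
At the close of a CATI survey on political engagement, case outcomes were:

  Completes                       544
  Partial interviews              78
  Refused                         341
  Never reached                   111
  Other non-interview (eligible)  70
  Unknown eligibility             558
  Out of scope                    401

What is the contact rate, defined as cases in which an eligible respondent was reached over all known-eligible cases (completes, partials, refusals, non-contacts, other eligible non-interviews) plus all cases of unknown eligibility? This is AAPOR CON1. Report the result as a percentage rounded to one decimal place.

Top: 544 + 78 + 341 + 70 = 1033
Base: 544 + 78 + 341 + 111 + 70 + 558 = 1702
CON1 = 1033 / 1702 = 0.6069

60.7%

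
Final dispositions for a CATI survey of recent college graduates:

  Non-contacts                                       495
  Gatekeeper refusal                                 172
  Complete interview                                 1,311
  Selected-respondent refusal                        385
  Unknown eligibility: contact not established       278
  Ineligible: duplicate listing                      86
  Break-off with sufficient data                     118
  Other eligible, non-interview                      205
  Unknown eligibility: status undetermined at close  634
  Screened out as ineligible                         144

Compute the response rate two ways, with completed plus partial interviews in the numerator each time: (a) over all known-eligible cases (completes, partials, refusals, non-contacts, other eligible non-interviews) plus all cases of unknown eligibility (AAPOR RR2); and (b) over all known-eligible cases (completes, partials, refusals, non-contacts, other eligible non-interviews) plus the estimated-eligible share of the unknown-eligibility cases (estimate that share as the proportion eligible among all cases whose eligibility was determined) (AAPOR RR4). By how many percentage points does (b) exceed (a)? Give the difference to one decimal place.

0.8

Refused = 172 + 385 = 557
Eligibility not determined = 278 + 634 = 912
Ineligible = 144 + 86 = 230
Top = 1311 + 118 = 1429
Denominator = 1311 + 118 + 557 + 495 + 205 + 912 = 3598
RR2 = 1429 / 3598 = 0.3972
Determined eligible = 1311 + 118 + 557 + 495 + 205 = 2686
e = 2686 / (2686 + 230) = 2686 / 2916 = 0.9211
e × U = 0.9211 × 912 = 840.04
Denominator = 2686 + 840.04 = 3526.04
RR4 = 1429 / 3526.04 = 0.4053
Difference = 40.53 − 39.72 = 0.81 percentage points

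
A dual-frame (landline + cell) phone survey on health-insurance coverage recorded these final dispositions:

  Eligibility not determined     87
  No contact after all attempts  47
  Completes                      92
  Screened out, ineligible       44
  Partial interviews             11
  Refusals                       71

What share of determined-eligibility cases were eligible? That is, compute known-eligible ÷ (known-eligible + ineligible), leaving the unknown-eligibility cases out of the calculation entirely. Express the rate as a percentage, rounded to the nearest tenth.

Eligible (known) → 92 + 11 + 71 + 47 = 221
e = 221 / (221 + 44) = 221 / 265 = 0.8340

83.4%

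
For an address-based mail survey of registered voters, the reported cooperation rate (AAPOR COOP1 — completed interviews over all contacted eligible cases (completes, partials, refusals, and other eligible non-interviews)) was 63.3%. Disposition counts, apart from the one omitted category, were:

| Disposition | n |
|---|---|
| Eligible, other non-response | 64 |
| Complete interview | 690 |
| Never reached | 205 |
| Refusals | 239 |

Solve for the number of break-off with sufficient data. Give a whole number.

COOP1 = 690 / D = 0.633
D = 690 / 0.633 = 1090.0
Remaining denominator categories sum to 993
break-off with sufficient data = 1090.0 − 993 ≈ 97

97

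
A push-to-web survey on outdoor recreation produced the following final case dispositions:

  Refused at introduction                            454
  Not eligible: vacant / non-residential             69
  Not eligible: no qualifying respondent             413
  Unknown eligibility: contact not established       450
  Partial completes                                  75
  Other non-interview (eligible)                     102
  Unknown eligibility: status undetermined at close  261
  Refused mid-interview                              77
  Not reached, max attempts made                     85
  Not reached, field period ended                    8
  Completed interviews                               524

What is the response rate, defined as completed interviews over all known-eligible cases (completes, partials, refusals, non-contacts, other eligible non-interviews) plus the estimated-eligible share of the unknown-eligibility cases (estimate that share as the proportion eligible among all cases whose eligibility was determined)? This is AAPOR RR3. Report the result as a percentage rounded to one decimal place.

28.4%

Declined to participate = 454 + 77 = 531
No contact after all attempts = 8 + 85 = 93
Unknown if eligible = 450 + 261 = 711
Not eligible = 413 + 69 = 482
Numerator → 524
Known eligible → 524 + 75 + 531 + 93 + 102 = 1325
e = 1325 / (1325 + 482) = 1325 / 1807 = 0.7333
e × U → 0.7333 × 711 = 521.38
Denom → 1325 + 521.38 = 1846.38
RR3 = 524 / 1846.38 = 0.2838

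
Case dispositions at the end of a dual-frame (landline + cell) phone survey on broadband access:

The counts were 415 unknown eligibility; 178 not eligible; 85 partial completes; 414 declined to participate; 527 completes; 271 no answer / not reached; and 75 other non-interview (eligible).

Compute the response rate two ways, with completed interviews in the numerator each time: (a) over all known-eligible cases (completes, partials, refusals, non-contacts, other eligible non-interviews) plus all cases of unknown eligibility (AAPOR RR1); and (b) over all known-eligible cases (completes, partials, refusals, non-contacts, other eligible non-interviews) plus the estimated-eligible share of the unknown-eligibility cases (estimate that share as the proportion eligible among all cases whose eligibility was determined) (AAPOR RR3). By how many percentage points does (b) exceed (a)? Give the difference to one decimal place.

Num = 527
Denom = 527 + 85 + 414 + 271 + 75 + 415 = 1787
RR1 = 527 / 1787 = 0.2949
Known eligible = 527 + 85 + 414 + 271 + 75 = 1372
e = 1372 / (1372 + 178) = 1372 / 1550 = 0.8852
Estimated eligible among unknowns = 0.8852 × 415 = 367.36
Denom = 1372 + 367.36 = 1739.36
RR3 = 527 / 1739.36 = 0.3030
Difference = 30.30 − 29.49 = 0.81 percentage points

0.8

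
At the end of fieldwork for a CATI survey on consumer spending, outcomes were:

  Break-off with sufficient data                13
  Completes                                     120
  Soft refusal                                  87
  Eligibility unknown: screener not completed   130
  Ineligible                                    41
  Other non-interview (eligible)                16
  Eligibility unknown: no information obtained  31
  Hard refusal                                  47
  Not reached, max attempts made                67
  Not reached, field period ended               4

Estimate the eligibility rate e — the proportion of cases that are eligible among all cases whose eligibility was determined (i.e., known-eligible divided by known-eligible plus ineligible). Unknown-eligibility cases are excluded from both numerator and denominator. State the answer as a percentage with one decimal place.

89.6%

Declined to participate = 47 + 87 = 134
Non-contacts = 4 + 67 = 71
Unknown if eligible = 130 + 31 = 161
Eligible (known) = 120 + 13 + 134 + 71 + 16 = 354
e = 354 / (354 + 41) = 354 / 395 = 0.8962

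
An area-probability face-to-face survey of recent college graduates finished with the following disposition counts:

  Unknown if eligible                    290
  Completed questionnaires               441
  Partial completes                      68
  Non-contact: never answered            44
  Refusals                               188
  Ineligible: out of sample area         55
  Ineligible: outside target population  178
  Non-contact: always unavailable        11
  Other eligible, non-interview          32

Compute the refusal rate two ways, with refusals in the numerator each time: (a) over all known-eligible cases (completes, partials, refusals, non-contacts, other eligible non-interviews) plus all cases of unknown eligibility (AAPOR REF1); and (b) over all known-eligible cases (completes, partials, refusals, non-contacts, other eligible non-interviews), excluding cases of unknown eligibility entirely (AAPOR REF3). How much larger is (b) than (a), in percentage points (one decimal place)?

6.5

Non-contacts = 44 + 11 = 55
Screened out, ineligible = 178 + 55 = 233
Numerator → 188
Base → 441 + 68 + 188 + 55 + 32 + 290 = 1074
REF1 = 188 / 1074 = 0.1750
Base → 441 + 68 + 188 + 55 + 32 = 784
REF3 = 188 / 784 = 0.2398
Difference = 23.98 − 17.50 = 6.48 percentage points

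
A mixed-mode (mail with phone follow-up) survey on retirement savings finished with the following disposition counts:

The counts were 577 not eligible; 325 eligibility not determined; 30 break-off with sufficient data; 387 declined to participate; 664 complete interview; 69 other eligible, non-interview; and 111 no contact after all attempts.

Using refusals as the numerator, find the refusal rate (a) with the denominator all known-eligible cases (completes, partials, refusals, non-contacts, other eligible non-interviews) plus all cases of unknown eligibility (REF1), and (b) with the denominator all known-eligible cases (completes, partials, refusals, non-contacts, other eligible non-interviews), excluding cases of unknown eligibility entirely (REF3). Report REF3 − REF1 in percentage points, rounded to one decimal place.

Num = 387
Denominator = 664 + 30 + 387 + 111 + 69 + 325 = 1586
REF1 = 387 / 1586 = 0.2440
Denominator = 664 + 30 + 387 + 111 + 69 = 1261
REF3 = 387 / 1261 = 0.3069
Difference = 30.69 − 24.40 = 6.29 percentage points

6.3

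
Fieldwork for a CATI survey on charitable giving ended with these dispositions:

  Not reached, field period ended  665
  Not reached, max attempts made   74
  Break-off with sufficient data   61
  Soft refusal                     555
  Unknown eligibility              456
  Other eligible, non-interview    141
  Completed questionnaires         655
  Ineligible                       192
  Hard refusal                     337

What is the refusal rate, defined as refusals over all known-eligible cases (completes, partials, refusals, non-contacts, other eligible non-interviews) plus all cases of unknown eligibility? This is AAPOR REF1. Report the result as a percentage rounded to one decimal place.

Refused = 337 + 555 = 892
Non-contacts = 665 + 74 = 739
Numerator: 892
Denom: 655 + 61 + 892 + 739 + 141 + 456 = 2944
REF1 = 892 / 2944 = 0.3030

30.3%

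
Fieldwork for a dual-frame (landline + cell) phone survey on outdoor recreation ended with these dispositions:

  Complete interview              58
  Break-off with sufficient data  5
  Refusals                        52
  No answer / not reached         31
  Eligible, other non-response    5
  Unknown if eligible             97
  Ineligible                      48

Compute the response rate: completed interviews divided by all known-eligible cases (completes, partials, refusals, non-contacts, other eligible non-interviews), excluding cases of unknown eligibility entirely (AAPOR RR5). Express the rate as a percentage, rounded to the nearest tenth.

Numerator: 58
Denominator: 58 + 5 + 52 + 31 + 5 = 151
RR5 = 58 / 151 = 0.3841

38.4%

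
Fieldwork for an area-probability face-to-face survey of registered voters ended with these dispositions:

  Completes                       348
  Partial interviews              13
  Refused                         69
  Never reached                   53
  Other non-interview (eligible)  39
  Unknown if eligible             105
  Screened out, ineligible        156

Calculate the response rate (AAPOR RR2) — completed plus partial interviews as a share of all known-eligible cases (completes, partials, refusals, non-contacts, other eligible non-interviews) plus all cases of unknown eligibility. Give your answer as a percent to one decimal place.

Numerator: 348 + 13 = 361
Denom: 348 + 13 + 69 + 53 + 39 + 105 = 627
RR2 = 361 / 627 = 0.5758

57.6%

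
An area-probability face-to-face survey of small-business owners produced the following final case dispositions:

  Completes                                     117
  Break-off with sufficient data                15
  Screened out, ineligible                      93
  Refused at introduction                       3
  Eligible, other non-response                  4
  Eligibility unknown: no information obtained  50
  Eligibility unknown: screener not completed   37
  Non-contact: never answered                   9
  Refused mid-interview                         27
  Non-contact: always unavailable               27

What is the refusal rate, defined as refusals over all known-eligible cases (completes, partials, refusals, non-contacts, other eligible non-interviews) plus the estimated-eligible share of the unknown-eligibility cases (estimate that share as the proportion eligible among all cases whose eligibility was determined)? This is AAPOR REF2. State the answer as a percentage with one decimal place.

Refused = 3 + 27 = 30
No contact after all attempts = 9 + 27 = 36
Eligibility not determined = 37 + 50 = 87
Num → 30
Known eligible → 117 + 15 + 30 + 36 + 4 = 202
e = 202 / (202 + 93) = 202 / 295 = 0.6847
Estimated eligible among unknowns → 0.6847 × 87 = 59.57
Base → 202 + 59.57 = 261.57
REF2 = 30 / 261.57 = 0.1147

11.5%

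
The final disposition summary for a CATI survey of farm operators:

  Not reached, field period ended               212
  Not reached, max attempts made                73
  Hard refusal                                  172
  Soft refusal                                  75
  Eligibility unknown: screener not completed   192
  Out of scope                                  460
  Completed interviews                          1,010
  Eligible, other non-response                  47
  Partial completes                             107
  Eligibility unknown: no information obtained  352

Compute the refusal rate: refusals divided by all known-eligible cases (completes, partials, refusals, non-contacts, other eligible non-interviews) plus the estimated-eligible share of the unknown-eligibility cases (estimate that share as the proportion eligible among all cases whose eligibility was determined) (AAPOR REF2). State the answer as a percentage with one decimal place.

11.6%

Declined to participate = 172 + 75 = 247
Never reached = 212 + 73 = 285
Eligibility not determined = 192 + 352 = 544
Top = 247
Known eligible = 1010 + 107 + 247 + 285 + 47 = 1696
e = 1696 / (1696 + 460) = 1696 / 2156 = 0.7866
e × U = 0.7866 × 544 = 427.91
Base = 1696 + 427.91 = 2123.91
REF2 = 247 / 2123.91 = 0.1163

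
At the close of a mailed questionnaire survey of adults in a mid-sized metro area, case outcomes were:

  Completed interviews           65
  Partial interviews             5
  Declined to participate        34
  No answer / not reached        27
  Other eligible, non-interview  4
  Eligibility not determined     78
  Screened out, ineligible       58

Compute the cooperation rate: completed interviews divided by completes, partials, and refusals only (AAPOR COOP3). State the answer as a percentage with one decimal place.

62.5%

Numerator = 65
Base = 65 + 5 + 34 = 104
COOP3 = 65 / 104 = 0.6250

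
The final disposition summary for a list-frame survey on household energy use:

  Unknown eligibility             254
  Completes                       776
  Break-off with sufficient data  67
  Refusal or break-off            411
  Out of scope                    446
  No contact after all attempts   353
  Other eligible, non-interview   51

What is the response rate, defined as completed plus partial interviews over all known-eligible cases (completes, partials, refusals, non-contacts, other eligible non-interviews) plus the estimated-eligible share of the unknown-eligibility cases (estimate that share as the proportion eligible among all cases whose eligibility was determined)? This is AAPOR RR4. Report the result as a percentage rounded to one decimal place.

Numerator = 776 + 67 = 843
Determined eligible = 776 + 67 + 411 + 353 + 51 = 1658
e = 1658 / (1658 + 446) = 1658 / 2104 = 0.7880
Estimated eligible among unknowns = 0.7880 × 254 = 200.15
Base = 1658 + 200.15 = 1858.15
RR4 = 843 / 1858.15 = 0.4537

45.4%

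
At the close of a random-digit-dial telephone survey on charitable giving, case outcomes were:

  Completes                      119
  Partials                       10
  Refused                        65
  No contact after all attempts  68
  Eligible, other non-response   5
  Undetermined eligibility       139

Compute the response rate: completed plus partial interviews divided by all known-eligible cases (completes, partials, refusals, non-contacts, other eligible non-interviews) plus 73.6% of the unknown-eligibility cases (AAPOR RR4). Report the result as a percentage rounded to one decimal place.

34.9%

Num: 119 + 10 = 129
Eligible (known): 119 + 10 + 65 + 68 + 5 = 267
Estimated eligible among unknowns: 0.7360 × 139 = 102.30
Base: 267 + 102.30 = 369.30
RR4 = 129 / 369.30 = 0.3493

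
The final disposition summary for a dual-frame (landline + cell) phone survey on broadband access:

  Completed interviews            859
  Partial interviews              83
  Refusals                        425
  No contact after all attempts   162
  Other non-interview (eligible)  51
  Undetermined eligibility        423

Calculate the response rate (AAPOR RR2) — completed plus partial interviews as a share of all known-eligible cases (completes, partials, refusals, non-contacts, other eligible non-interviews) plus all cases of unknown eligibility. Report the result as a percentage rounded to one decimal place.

Num → 859 + 83 = 942
Denom → 859 + 83 + 425 + 162 + 51 + 423 = 2003
RR2 = 942 / 2003 = 0.4703

47.0%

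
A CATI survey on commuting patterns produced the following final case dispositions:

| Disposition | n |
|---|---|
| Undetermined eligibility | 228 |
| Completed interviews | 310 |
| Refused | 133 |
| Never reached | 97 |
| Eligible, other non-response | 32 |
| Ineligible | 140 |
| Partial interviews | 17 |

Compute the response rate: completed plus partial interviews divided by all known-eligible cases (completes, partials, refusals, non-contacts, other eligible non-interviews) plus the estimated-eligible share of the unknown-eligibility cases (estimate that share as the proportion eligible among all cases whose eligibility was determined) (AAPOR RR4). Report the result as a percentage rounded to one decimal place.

Num: 310 + 17 = 327
Known eligible: 310 + 17 + 133 + 97 + 32 = 589
e = 589 / (589 + 140) = 589 / 729 = 0.8080
Estimated eligible among unknowns: 0.8080 × 228 = 184.22
Base: 589 + 184.22 = 773.22
RR4 = 327 / 773.22 = 0.4229

42.3%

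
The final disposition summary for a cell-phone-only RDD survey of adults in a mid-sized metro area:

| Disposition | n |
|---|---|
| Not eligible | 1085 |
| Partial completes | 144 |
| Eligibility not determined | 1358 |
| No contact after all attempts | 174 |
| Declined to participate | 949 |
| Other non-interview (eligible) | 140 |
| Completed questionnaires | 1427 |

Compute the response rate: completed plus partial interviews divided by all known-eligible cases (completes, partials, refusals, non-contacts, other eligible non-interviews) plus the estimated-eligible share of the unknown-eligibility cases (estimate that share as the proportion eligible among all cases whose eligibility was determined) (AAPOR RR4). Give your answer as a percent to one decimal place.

Top: 1427 + 144 = 1571
Eligible (known): 1427 + 144 + 949 + 174 + 140 = 2834
e = 2834 / (2834 + 1085) = 2834 / 3919 = 0.7231
e × U: 0.7231 × 1358 = 981.97
Denom: 2834 + 981.97 = 3815.97
RR4 = 1571 / 3815.97 = 0.4117

41.2%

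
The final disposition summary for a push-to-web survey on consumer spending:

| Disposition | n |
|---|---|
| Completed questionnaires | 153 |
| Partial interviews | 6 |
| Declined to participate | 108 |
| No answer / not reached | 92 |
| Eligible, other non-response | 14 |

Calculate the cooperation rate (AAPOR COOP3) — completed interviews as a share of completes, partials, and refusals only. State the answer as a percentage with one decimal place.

Numerator = 153
Base = 153 + 6 + 108 = 267
COOP3 = 153 / 267 = 0.5730

57.3%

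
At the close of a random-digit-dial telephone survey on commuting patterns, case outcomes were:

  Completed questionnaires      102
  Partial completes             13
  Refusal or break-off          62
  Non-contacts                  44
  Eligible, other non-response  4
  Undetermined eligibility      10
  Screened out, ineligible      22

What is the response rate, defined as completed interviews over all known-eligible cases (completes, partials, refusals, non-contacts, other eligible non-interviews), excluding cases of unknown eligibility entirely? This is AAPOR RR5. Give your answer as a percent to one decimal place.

Top → 102
Base → 102 + 13 + 62 + 44 + 4 = 225
RR5 = 102 / 225 = 0.4533

45.3%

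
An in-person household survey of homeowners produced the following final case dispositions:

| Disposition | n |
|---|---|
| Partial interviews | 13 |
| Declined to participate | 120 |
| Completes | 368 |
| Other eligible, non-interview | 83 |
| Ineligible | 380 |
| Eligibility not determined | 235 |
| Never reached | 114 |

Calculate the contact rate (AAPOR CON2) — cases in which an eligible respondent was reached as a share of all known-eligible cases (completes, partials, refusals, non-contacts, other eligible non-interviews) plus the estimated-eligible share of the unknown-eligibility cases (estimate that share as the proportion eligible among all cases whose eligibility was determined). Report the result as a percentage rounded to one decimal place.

Num: 368 + 13 + 120 + 83 = 584
Known eligible: 368 + 13 + 120 + 114 + 83 = 698
e = 698 / (698 + 380) = 698 / 1078 = 0.6475
Estimated eligible among unknowns: 0.6475 × 235 = 152.16
Denominator: 698 + 152.16 = 850.16
CON2 = 584 / 850.16 = 0.6869

68.7%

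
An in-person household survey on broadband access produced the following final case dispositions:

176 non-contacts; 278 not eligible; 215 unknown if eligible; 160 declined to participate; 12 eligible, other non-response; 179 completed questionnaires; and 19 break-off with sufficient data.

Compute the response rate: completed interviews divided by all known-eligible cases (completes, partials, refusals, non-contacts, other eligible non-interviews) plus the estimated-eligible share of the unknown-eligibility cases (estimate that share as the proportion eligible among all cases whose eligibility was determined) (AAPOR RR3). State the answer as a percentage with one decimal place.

Top = 179
Eligible (known) = 179 + 19 + 160 + 176 + 12 = 546
e = 546 / (546 + 278) = 546 / 824 = 0.6626
e × U = 0.6626 × 215 = 142.46
Base = 546 + 142.46 = 688.46
RR3 = 179 / 688.46 = 0.2600

26.0%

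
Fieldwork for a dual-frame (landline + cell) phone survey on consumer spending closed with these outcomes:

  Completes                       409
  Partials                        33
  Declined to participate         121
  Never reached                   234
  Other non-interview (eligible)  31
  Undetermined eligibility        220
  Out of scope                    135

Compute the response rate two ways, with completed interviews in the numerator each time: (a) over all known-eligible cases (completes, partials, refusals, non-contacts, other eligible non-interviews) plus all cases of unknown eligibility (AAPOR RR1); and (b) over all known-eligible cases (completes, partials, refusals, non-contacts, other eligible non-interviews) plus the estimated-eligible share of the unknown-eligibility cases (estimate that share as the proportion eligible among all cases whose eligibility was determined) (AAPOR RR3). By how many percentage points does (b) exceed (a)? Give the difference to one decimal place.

Top = 409
Denominator = 409 + 33 + 121 + 234 + 31 + 220 = 1048
RR1 = 409 / 1048 = 0.3903
Determined eligible = 409 + 33 + 121 + 234 + 31 = 828
e = 828 / (828 + 135) = 828 / 963 = 0.8598
e × U = 0.8598 × 220 = 189.16
Denominator = 828 + 189.16 = 1017.16
RR3 = 409 / 1017.16 = 0.4021
Difference = 40.21 − 39.03 = 1.18 percentage points

1.2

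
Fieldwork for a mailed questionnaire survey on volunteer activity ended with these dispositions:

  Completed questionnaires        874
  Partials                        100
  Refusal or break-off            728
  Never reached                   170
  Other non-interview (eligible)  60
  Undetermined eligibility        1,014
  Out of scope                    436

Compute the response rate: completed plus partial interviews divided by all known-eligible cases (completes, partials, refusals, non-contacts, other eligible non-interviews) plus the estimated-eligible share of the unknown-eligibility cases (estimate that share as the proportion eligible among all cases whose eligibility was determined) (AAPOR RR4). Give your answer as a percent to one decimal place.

35.3%

Num = 874 + 100 = 974
Determined eligible = 874 + 100 + 728 + 170 + 60 = 1932
e = 1932 / (1932 + 436) = 1932 / 2368 = 0.8159
Estimated eligible among unknowns = 0.8159 × 1014 = 827.32
Denom = 1932 + 827.32 = 2759.32
RR4 = 974 / 2759.32 = 0.3530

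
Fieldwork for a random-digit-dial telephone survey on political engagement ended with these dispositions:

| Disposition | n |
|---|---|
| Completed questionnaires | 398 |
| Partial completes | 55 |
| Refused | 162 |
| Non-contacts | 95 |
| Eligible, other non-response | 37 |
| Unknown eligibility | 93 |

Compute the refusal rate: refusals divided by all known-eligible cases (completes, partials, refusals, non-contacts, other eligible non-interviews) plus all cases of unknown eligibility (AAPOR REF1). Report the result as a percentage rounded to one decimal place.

19.3%

Numerator: 162
Denominator: 398 + 55 + 162 + 95 + 37 + 93 = 840
REF1 = 162 / 840 = 0.1929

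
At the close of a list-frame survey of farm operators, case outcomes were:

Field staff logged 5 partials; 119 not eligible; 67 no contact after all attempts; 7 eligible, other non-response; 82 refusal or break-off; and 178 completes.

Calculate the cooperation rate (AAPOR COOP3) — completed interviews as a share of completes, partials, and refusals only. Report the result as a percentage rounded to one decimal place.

Top: 178
Base: 178 + 5 + 82 = 265
COOP3 = 178 / 265 = 0.6717

67.2%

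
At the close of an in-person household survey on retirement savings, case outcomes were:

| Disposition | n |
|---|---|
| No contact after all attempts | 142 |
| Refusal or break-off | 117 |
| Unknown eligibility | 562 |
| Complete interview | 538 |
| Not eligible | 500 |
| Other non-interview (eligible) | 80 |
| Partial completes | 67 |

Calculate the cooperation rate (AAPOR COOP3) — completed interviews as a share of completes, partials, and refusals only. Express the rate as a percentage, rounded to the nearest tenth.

74.5%

Num = 538
Base = 538 + 67 + 117 = 722
COOP3 = 538 / 722 = 0.7452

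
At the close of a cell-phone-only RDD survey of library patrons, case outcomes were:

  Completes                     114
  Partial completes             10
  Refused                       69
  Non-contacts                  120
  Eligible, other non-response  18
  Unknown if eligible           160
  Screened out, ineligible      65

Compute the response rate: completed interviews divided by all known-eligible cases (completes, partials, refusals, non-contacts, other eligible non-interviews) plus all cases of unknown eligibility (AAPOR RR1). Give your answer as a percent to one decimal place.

Top: 114
Denom: 114 + 10 + 69 + 120 + 18 + 160 = 491
RR1 = 114 / 491 = 0.2322

23.2%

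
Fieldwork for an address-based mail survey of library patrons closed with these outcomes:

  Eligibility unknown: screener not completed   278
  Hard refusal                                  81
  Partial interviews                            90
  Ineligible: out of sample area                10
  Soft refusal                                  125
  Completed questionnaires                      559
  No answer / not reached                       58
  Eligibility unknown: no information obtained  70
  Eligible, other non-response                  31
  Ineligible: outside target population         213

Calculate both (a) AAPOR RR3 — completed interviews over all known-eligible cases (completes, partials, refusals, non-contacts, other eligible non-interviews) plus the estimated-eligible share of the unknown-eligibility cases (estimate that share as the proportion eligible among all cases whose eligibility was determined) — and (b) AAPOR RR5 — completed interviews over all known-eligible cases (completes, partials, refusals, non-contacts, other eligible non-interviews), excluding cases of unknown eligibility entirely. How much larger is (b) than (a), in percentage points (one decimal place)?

Refusal or break-off = 81 + 125 = 206
Unknown if eligible = 278 + 70 = 348
Ineligible = 213 + 10 = 223
Numerator = 559
Eligible (known) = 559 + 90 + 206 + 58 + 31 = 944
e = 944 / (944 + 223) = 944 / 1167 = 0.8089
e × U = 0.8089 × 348 = 281.50
Base = 944 + 281.50 = 1225.50
RR3 = 559 / 1225.50 = 0.4561
Base = 559 + 90 + 206 + 58 + 31 = 944
RR5 = 559 / 944 = 0.5922
Difference = 59.22 − 45.61 = 13.61 percentage points

13.6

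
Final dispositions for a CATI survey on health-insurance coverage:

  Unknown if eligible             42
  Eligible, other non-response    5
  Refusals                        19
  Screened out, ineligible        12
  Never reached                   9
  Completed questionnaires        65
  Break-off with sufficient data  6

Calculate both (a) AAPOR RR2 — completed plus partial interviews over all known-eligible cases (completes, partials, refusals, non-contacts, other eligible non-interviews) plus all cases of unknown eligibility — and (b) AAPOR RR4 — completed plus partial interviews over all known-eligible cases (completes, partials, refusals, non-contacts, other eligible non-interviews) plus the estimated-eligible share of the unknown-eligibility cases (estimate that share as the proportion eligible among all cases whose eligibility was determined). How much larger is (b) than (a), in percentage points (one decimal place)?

1.5

Top → 65 + 6 = 71
Base → 65 + 6 + 19 + 9 + 5 + 42 = 146
RR2 = 71 / 146 = 0.4863
Eligible (known) → 65 + 6 + 19 + 9 + 5 = 104
e = 104 / (104 + 12) = 104 / 116 = 0.8966
Eligible share of unknowns → 0.8966 × 42 = 37.66
Base → 104 + 37.66 = 141.66
RR4 = 71 / 141.66 = 0.5012
Difference = 50.12 − 48.63 = 1.49 percentage points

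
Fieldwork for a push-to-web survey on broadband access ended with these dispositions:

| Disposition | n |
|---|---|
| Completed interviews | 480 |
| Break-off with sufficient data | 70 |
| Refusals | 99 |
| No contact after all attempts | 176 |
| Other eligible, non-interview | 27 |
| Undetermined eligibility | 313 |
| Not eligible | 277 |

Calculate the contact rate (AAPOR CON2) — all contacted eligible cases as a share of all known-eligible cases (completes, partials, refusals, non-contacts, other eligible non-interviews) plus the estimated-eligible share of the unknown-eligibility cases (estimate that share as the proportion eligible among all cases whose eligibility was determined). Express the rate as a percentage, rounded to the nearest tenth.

Num → 480 + 70 + 99 + 27 = 676
Eligible (known) → 480 + 70 + 99 + 176 + 27 = 852
e = 852 / (852 + 277) = 852 / 1129 = 0.7547
e × U → 0.7547 × 313 = 236.22
Base → 852 + 236.22 = 1088.22
CON2 = 676 / 1088.22 = 0.6212

62.1%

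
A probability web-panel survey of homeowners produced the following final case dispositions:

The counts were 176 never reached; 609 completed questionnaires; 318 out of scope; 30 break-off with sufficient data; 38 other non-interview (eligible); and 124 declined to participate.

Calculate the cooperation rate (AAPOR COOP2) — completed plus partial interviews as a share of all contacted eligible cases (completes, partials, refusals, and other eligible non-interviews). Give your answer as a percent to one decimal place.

79.8%

Top = 609 + 30 = 639
Base = 609 + 30 + 124 + 38 = 801
COOP2 = 639 / 801 = 0.7978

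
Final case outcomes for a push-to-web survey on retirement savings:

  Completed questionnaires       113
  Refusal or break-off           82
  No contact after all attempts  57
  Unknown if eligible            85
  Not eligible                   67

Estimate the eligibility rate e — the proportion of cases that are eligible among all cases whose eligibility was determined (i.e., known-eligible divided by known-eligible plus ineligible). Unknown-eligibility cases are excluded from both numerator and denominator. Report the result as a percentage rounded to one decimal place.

Eligible (known) → 113 + 82 + 57 = 252
e = 252 / (252 + 67) = 252 / 319 = 0.7900

79.0%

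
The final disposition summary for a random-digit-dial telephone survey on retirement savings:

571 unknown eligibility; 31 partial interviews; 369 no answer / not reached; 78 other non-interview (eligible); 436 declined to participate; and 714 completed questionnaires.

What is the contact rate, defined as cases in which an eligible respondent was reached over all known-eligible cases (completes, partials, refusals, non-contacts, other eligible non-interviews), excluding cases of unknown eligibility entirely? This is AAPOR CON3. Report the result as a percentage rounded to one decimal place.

Num = 714 + 31 + 436 + 78 = 1259
Denom = 714 + 31 + 436 + 369 + 78 = 1628
CON3 = 1259 / 1628 = 0.7733

77.3%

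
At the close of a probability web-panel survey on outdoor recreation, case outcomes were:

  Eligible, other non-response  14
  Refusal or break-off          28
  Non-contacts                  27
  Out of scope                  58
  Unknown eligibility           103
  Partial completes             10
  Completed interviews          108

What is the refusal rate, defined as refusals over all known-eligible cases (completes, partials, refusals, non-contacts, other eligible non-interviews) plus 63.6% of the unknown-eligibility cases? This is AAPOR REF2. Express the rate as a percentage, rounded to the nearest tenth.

11.1%

Numerator = 28
Eligible (known) = 108 + 10 + 28 + 27 + 14 = 187
Eligible share of unknowns = 0.6360 × 103 = 65.51
Denominator = 187 + 65.51 = 252.51
REF2 = 28 / 252.51 = 0.1109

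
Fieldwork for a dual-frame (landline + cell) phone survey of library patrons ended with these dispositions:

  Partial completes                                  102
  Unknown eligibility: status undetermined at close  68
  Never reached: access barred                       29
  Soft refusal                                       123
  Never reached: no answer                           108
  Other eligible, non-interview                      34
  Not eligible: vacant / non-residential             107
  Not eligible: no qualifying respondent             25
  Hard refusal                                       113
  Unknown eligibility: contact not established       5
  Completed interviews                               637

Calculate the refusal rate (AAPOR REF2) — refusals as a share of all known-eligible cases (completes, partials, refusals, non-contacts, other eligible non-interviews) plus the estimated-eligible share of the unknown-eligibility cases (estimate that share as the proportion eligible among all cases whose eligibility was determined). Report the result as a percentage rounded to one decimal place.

19.5%

Refused = 113 + 123 = 236
No answer / not reached = 108 + 29 = 137
Eligibility not determined = 5 + 68 = 73
Ineligible = 25 + 107 = 132
Top = 236
Eligible (known) = 637 + 102 + 236 + 137 + 34 = 1146
e = 1146 / (1146 + 132) = 1146 / 1278 = 0.8967
e × U = 0.8967 × 73 = 65.46
Base = 1146 + 65.46 = 1211.46
REF2 = 236 / 1211.46 = 0.1948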